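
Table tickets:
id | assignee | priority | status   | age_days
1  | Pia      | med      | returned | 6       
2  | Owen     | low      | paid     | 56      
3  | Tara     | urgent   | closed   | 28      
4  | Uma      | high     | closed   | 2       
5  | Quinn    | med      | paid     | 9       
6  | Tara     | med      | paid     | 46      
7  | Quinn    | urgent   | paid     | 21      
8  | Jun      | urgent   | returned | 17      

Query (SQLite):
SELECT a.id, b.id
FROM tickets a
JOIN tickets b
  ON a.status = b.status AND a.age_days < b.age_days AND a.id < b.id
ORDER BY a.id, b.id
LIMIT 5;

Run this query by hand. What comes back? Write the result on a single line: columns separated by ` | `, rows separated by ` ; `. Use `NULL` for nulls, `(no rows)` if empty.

Pairs (a,b) with same status, a.age_days < b.age_days, a.id < b.id.
status groups: closed:{3,4} paid:{2,5,6,7} returned:{1,8}
Ordered by (a.id, b.id); first 5.

1 | 8 ; 5 | 6 ; 5 | 7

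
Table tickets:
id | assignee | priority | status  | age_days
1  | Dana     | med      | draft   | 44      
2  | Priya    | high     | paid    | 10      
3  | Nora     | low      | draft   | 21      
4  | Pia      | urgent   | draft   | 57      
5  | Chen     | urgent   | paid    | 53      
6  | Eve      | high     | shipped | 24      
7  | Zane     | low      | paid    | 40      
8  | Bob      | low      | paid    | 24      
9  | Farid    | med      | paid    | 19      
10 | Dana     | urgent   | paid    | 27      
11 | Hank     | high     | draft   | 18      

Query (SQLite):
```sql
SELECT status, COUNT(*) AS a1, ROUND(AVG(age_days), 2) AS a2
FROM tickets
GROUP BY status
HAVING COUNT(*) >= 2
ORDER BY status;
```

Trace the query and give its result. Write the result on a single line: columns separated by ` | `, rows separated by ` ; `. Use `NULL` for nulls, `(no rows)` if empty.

Group tickets by status.
Per group compute: COUNT(*), ROUND(AVG(age_days), 2).
HAVING: drop groups with fewer than 2 rows.
  draft: ids {1, 3, 4, 11} → COUNT(*)=4, ROUND(AVG(age_days), 2)=35
  paid: ids {2, 5, 7, 8, 9, 10} → COUNT(*)=6, ROUND(AVG(age_days), 2)=28.83
  shipped: ids {6} → COUNT(*)=1, ROUND(AVG(age_days), 2)=24

draft | 4 | 35 ; paid | 6 | 28.83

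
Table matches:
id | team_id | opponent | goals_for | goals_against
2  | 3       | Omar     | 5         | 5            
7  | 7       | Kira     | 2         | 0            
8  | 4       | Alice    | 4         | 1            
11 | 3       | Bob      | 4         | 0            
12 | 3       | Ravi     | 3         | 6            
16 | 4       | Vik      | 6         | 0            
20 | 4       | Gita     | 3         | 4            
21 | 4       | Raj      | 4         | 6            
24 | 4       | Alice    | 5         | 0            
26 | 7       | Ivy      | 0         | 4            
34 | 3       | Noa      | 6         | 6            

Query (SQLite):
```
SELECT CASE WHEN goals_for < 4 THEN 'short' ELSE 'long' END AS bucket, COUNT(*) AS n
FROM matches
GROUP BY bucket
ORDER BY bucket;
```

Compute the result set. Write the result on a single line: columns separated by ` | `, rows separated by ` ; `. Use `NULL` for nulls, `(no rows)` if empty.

long | 7 ; short | 4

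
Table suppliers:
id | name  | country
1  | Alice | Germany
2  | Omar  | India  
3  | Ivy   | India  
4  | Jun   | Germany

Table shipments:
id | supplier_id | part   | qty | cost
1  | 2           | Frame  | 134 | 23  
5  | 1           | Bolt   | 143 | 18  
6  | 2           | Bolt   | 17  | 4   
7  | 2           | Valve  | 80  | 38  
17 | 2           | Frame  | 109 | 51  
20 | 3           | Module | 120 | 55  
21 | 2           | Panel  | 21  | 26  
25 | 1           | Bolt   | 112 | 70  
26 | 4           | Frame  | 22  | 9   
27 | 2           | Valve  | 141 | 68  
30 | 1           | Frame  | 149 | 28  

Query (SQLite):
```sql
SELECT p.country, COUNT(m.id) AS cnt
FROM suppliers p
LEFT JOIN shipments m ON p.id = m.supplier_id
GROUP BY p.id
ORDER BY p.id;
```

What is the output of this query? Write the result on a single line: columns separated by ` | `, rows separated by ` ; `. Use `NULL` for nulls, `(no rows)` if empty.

LEFT JOIN keeps every suppliers row; unmatched ones get NULL for shipments columns.
Group by suppliers.id and compute COUNT(m.id). COUNT(col) of an all-NULL group is 0.
  1: ids {5, 25, 30} → COUNT(m.id)=3
  2: ids {1, 6, 7, 17, 21, 27} → COUNT(m.id)=6
  3: ids {20} → COUNT(m.id)=1
  4: ids {26} → COUNT(m.id)=1

Germany | 3 ; India | 6 ; India | 1 ; Germany | 1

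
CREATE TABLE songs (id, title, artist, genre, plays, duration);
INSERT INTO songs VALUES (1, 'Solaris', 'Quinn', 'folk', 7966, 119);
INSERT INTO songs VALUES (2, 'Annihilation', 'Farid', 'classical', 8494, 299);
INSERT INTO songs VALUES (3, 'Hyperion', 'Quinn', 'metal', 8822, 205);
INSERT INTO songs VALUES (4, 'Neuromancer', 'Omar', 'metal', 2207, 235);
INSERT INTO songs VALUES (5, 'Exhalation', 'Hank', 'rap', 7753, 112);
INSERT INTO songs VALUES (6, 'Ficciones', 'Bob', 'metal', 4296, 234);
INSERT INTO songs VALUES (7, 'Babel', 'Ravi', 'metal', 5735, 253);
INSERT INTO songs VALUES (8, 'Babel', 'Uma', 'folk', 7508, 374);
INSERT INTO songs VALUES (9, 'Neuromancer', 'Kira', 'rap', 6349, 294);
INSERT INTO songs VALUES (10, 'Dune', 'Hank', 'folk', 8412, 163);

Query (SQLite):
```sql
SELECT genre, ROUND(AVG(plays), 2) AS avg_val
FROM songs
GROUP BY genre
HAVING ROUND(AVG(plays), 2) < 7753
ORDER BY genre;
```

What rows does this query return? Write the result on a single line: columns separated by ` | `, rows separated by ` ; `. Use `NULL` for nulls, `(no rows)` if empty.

Partition songs by genre; compute ROUND(AVG(plays), 2) within each group.
HAVING: keep groups where ROUND(AVG(plays), 2) < 7753.
  classical: ids {2} → ROUND(AVG(plays), 2)=8494
  folk: ids {1, 8, 10} → ROUND(AVG(plays), 2)=7962
  metal: ids {3, 4, 6, 7} → ROUND(AVG(plays), 2)=5265
  rap: ids {5, 9} → ROUND(AVG(plays), 2)=7051

metal | 5265 ; rap | 7051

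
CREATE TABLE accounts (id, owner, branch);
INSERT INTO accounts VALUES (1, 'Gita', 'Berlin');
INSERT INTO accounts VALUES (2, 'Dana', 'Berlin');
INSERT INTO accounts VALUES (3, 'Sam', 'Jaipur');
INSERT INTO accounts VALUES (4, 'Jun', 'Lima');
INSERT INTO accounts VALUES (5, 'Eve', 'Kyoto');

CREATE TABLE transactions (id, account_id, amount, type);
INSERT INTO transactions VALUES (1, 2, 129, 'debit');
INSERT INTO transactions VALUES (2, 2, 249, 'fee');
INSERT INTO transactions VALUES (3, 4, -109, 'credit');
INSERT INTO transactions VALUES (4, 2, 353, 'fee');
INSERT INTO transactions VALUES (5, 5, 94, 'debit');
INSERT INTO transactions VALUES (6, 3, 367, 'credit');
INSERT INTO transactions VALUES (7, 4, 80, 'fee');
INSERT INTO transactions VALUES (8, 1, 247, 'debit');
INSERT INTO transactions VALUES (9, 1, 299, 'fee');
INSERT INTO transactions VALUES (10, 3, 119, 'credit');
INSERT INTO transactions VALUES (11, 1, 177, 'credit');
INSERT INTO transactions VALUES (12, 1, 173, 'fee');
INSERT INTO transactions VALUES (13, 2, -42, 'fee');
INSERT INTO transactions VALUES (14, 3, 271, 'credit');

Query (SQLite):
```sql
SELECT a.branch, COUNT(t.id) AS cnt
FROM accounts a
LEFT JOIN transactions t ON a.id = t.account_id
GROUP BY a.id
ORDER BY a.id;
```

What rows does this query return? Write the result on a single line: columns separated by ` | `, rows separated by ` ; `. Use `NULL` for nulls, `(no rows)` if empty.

Berlin | 4 ; Berlin | 4 ; Jaipur | 3 ; Lima | 2 ; Kyoto | 1

LEFT JOIN keeps every accounts row; unmatched ones get NULL for transactions columns.
Group by accounts.id and compute COUNT(t.id). COUNT(col) of an all-NULL group is 0.
  1: ids {8, 9, 11, 12} → COUNT(t.id)=4
  2: ids {1, 2, 4, 13} → COUNT(t.id)=4
  3: ids {6, 10, 14} → COUNT(t.id)=3
  4: ids {3, 7} → COUNT(t.id)=2
  5: ids {5} → COUNT(t.id)=1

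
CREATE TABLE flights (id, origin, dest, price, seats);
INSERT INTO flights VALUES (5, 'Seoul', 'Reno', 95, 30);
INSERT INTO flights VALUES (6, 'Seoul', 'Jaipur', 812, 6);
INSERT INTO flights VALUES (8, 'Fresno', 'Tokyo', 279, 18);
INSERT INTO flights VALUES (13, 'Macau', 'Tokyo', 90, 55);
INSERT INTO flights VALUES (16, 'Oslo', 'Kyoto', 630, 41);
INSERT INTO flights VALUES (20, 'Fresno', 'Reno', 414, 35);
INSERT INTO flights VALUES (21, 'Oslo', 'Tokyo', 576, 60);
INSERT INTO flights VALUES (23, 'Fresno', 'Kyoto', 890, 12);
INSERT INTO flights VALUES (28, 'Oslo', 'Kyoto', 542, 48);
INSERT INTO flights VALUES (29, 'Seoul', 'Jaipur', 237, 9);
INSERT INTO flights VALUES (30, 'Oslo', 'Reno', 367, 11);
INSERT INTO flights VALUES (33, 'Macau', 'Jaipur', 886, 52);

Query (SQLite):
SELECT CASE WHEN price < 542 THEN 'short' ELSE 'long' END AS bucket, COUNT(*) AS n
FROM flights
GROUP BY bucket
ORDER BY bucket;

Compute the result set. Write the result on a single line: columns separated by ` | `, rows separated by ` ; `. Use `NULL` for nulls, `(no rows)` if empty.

long | 6 ; short | 6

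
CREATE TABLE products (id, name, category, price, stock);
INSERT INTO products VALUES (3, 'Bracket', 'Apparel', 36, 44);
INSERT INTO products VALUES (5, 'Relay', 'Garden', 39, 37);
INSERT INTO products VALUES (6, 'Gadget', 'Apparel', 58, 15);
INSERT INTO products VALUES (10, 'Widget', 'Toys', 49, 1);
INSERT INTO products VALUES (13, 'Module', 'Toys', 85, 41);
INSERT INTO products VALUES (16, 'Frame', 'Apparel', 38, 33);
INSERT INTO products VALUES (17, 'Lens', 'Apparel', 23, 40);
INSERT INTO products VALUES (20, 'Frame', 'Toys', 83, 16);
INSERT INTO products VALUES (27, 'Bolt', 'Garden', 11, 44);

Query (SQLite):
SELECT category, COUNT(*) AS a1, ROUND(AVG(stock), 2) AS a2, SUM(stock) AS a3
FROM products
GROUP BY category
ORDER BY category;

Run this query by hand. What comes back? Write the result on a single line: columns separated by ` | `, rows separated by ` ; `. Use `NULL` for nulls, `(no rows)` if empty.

Apparel | 4 | 33 | 132 ; Garden | 2 | 40.5 | 81 ; Toys | 3 | 19.33 | 58

Group products by category.
Per group compute: COUNT(*), ROUND(AVG(stock), 2), SUM(stock).
  Apparel: ids {3, 6, 16, 17} → COUNT(*)=4, ROUND(AVG(stock), 2)=33, SUM(stock)=132
  Garden: ids {5, 27} → COUNT(*)=2, ROUND(AVG(stock), 2)=40.5, SUM(stock)=81
  Toys: ids {10, 13, 20} → COUNT(*)=3, ROUND(AVG(stock), 2)=19.33, SUM(stock)=58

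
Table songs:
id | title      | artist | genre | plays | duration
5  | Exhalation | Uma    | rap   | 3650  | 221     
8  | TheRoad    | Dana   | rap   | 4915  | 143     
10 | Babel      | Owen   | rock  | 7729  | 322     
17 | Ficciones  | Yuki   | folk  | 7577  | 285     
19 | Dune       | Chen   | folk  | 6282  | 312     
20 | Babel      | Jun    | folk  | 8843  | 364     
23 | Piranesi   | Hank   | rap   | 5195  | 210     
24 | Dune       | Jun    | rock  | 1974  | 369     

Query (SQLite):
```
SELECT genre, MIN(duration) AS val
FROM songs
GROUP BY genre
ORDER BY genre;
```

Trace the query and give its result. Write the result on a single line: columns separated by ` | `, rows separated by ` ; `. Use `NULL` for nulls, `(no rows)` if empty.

Partition songs by genre; compute MIN(duration) within each group.
  folk: ids {17, 19, 20} → MIN(duration)=285
  rap: ids {5, 8, 23} → MIN(duration)=143
  rock: ids {10, 24} → MIN(duration)=322

folk | 285 ; rap | 143 ; rock | 322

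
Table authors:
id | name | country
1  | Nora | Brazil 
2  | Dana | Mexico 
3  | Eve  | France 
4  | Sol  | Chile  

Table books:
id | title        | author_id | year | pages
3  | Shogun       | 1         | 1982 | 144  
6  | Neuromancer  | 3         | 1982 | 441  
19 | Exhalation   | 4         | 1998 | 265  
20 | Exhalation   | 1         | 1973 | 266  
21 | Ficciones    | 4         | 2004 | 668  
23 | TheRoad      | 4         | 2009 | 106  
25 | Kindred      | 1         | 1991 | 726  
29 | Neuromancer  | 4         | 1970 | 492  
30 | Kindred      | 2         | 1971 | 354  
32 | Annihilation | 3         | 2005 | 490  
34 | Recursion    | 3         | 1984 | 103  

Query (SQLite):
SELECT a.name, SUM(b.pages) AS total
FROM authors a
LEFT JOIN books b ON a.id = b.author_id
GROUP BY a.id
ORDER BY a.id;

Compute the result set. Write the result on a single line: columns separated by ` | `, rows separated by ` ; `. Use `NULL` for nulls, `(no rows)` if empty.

Nora | 1136 ; Dana | 354 ; Eve | 1034 ; Sol | 1531

LEFT JOIN keeps every authors row; unmatched ones get NULL for books columns.
Group by authors.id and compute SUM(b.pages). SUM over an all-NULL group is NULL.
  1: ids {3, 20, 25} → SUM(b.pages)=1136
  2: ids {30} → SUM(b.pages)=354
  3: ids {6, 32, 34} → SUM(b.pages)=1034
  4: ids {19, 21, 23, 29} → SUM(b.pages)=1531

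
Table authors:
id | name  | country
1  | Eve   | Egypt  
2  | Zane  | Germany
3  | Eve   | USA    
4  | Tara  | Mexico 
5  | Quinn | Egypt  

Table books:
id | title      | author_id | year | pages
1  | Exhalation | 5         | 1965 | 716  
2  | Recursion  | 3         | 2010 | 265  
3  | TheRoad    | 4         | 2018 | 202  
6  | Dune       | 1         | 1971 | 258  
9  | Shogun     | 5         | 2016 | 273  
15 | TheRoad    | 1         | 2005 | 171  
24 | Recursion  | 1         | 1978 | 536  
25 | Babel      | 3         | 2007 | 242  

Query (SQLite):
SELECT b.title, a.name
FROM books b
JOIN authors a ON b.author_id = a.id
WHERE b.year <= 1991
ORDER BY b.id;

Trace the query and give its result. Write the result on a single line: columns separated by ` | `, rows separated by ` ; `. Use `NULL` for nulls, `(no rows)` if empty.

Each books row matches the authors row where author_id = authors.id.
Then keep rows with b.year <= 1991.

Exhalation | Quinn ; Dune | Eve ; Recursion | Eve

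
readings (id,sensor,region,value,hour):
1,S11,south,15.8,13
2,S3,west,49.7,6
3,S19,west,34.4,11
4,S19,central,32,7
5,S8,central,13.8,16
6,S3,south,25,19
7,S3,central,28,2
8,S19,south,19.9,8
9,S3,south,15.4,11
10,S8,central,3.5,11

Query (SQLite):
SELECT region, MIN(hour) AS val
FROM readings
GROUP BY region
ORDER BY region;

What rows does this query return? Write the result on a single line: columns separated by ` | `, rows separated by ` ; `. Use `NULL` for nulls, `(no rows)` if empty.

central | 2 ; south | 8 ; west | 6

Partition readings by region; compute MIN(hour) within each group.
  central: ids {4, 5, 7, 10} → MIN(hour)=2
  south: ids {1, 6, 8, 9} → MIN(hour)=8
  west: ids {2, 3} → MIN(hour)=6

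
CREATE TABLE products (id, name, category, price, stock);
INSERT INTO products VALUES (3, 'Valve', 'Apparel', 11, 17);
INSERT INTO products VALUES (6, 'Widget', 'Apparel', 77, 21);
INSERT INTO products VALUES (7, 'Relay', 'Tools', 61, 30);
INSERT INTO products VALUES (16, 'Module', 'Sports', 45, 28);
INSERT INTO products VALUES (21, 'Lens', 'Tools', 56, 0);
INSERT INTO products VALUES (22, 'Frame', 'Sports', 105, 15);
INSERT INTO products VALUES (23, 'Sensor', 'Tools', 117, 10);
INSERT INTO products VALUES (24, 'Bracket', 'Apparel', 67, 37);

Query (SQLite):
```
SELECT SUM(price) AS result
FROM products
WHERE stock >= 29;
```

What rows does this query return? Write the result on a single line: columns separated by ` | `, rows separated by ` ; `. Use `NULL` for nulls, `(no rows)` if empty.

Rows where stock >= 29 → price values: [61, 67].
SUM of non-NULL values = 128.

128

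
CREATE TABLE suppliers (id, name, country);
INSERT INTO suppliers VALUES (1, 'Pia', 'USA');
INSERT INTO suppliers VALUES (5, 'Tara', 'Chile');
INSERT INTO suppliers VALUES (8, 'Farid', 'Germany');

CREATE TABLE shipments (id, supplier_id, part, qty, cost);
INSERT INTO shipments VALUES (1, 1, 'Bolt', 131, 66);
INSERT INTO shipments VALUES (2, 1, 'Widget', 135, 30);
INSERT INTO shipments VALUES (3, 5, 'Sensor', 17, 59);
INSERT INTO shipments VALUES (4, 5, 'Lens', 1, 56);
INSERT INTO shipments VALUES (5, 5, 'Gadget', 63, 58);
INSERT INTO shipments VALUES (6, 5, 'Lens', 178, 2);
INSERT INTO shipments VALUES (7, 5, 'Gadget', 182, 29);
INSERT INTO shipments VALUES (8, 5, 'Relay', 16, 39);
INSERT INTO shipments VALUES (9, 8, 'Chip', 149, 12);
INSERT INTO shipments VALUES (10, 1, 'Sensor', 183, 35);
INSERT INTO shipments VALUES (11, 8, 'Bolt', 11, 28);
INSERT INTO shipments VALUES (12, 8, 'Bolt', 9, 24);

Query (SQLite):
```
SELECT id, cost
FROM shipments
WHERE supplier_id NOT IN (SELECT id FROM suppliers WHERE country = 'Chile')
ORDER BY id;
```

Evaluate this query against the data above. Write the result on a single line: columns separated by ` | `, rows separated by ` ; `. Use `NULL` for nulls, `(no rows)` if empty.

Inner query: suppliers.id where country = 'Chile'.
Outer: keep shipments rows whose supplier_id is not in that set.
Inner query → {5}

1 | 66 ; 2 | 30 ; 9 | 12 ; 10 | 35 ; 11 | 28 ; 12 | 24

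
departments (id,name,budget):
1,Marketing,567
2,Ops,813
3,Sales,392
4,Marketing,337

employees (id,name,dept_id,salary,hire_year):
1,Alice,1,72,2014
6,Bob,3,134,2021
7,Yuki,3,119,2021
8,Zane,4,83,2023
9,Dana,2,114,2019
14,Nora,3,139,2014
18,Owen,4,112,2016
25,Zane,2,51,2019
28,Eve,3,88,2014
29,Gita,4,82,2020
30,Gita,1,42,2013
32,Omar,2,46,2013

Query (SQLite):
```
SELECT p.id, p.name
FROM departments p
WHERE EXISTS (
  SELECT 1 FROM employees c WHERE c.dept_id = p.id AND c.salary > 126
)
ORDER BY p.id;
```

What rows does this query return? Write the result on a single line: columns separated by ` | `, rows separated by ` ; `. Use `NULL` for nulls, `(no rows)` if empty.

For each departments row, check whether any employees with matching dept_id has salary > 126.
Keep rows where that is true.

3 | Sales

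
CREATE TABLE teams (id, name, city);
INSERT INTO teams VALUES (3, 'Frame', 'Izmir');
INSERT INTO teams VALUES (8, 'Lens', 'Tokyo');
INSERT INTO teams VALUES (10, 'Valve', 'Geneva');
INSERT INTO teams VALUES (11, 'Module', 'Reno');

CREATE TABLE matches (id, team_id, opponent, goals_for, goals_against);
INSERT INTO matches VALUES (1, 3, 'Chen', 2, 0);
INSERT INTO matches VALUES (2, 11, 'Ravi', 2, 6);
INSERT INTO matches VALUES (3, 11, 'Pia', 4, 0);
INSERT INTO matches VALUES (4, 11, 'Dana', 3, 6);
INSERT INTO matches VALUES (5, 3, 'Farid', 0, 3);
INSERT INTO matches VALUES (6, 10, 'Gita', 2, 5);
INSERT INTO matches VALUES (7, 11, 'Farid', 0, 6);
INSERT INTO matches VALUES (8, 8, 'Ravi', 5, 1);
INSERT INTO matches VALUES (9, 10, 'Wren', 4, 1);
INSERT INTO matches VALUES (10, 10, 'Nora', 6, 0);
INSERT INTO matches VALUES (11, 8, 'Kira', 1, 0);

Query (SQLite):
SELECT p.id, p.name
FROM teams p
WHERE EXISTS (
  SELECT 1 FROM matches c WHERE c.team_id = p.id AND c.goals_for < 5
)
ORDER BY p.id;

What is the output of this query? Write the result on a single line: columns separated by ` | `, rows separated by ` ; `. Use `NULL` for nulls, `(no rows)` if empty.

3 | Frame ; 8 | Lens ; 10 | Valve ; 11 | Module

For each teams row, check whether any matches with matching team_id has goals_for < 5.
Keep rows where that is true.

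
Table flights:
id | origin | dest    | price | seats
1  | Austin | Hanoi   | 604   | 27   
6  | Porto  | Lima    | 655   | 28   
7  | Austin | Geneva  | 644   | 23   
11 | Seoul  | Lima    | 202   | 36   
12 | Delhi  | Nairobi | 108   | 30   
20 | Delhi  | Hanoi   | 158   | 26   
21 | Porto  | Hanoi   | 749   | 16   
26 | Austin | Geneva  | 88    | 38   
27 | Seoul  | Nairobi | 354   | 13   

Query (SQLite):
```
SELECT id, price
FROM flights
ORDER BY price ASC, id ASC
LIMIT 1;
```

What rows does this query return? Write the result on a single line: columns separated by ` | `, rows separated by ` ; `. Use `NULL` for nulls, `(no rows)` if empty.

26 | 88

Sort by price asc, tiebreak id asc: (88, id=26), (108, id=12), (158, id=20), (202, id=11) …. Take first 1.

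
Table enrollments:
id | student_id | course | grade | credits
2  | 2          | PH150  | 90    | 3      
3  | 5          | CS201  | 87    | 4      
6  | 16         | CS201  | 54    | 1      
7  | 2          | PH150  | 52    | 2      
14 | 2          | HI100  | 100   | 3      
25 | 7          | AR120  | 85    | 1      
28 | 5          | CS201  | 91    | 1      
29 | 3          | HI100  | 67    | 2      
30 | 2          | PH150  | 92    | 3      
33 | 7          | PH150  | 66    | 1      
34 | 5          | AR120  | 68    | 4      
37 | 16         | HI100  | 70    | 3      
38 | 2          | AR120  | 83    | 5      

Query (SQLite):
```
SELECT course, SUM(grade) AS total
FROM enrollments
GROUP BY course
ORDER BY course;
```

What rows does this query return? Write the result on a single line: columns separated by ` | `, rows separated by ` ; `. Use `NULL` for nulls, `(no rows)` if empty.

AR120 | 236 ; CS201 | 232 ; HI100 | 237 ; PH150 | 300

Partition enrollments by course; compute SUM(grade) within each group.
  AR120: ids {25, 34, 38} → SUM(grade)=236
  CS201: ids {3, 6, 28} → SUM(grade)=232
  HI100: ids {14, 29, 37} → SUM(grade)=237
  PH150: ids {2, 7, 30, 33} → SUM(grade)=300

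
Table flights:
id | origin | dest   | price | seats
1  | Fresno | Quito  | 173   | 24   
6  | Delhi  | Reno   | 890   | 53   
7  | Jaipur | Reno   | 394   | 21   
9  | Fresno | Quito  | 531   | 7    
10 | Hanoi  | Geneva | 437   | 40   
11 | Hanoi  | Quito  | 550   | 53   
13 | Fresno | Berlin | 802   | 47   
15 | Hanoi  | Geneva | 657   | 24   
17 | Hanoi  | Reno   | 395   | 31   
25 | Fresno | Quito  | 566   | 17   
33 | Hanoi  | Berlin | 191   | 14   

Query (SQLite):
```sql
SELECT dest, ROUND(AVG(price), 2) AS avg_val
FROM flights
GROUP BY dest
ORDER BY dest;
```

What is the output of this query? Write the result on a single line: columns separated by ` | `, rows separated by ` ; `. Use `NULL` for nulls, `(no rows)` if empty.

Berlin | 496.5 ; Geneva | 547 ; Quito | 455 ; Reno | 559.67

Partition flights by dest; compute ROUND(AVG(price), 2) within each group.
  Berlin: ids {13, 33} → ROUND(AVG(price), 2)=496.5
  Geneva: ids {10, 15} → ROUND(AVG(price), 2)=547
  Quito: ids {1, 9, 11, 25} → ROUND(AVG(price), 2)=455
  Reno: ids {6, 7, 17} → ROUND(AVG(price), 2)=559.67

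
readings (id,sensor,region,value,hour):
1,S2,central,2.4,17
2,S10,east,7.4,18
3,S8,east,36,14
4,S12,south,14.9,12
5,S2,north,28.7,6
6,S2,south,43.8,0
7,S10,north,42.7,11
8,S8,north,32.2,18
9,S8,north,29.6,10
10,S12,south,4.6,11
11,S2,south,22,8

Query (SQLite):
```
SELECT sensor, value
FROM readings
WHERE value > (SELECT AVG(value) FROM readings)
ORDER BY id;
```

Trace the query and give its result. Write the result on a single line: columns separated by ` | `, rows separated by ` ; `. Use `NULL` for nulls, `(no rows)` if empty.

S8 | 36 ; S2 | 28.7 ; S2 | 43.8 ; S10 | 42.7 ; S8 | 32.2 ; S8 | 29.6

Scalar subquery: AVG(value) over all readings rows = 24.027273 (≈; comparison uses full precision).
Keep rows where value > that value.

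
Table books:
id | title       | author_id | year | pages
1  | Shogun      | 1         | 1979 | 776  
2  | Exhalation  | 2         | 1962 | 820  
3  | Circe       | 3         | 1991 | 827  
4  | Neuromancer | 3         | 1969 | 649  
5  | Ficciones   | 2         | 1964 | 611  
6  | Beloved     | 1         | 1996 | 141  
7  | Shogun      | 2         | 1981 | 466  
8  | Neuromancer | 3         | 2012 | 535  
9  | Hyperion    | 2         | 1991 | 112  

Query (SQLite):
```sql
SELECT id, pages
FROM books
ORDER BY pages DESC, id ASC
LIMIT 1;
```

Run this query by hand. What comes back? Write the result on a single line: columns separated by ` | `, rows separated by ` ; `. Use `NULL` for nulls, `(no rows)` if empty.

3 | 827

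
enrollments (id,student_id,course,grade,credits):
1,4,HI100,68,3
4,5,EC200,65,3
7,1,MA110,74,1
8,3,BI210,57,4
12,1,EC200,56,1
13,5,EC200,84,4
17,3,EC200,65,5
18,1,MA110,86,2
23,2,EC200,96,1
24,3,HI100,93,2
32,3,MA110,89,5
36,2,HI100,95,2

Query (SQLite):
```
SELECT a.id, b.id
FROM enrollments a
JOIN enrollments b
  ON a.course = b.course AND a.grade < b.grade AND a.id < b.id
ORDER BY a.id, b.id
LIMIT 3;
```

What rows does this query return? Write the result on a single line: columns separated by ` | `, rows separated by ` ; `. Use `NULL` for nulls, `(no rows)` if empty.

Pairs (a,b) with same course, a.grade < b.grade, a.id < b.id.
course groups: BI210:{8} EC200:{4,12,13,17,23} HI100:{1,24,36} MA110:{7,18,32}
Ordered by (a.id, b.id); first 3.

1 | 24 ; 1 | 36 ; 4 | 13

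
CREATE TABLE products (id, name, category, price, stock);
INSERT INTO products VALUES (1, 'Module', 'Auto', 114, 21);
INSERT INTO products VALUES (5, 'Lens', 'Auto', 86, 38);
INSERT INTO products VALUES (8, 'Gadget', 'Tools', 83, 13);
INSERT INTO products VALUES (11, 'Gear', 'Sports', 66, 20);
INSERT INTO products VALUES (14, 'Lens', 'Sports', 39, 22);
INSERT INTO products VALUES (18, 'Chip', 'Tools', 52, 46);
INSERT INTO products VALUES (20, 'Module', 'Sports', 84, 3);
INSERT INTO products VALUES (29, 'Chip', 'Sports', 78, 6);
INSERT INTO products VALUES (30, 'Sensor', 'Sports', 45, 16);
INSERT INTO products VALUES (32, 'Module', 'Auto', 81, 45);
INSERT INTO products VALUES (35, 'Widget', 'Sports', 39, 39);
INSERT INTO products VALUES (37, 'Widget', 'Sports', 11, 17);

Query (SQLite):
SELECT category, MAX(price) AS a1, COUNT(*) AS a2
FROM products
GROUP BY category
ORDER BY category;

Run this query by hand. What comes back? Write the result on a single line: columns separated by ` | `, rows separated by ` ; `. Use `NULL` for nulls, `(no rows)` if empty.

Auto | 114 | 3 ; Sports | 84 | 7 ; Tools | 83 | 2

Group products by category.
Per group compute: MAX(price), COUNT(*).
  Auto: ids {1, 5, 32} → MAX(price)=114, COUNT(*)=3
  Sports: ids {11, 14, 20, 29, 30, 35, 37} → MAX(price)=84, COUNT(*)=7
  Tools: ids {8, 18} → MAX(price)=83, COUNT(*)=2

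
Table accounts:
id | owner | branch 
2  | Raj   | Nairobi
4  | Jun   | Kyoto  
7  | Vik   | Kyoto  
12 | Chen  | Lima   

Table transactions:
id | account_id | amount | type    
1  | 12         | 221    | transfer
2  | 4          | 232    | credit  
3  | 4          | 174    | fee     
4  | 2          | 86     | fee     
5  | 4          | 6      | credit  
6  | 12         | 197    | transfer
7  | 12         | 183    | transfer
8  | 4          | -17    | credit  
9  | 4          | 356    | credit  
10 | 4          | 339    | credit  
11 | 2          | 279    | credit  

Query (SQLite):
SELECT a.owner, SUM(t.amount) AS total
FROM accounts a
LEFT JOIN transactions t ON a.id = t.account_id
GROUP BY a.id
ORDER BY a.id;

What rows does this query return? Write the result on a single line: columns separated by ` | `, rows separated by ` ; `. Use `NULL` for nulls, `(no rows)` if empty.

LEFT JOIN keeps every accounts row; unmatched ones get NULL for transactions columns.
Group by accounts.id and compute SUM(t.amount). SUM over an all-NULL group is NULL.
  2: ids {4, 11} → SUM(t.amount)=365
  4: ids {2, 3, 5, 8, 9, 10} → SUM(t.amount)=1090
  7: ids {—} → SUM(t.amount)=NULL
  12: ids {1, 6, 7} → SUM(t.amount)=601

Raj | 365 ; Jun | 1090 ; Vik | NULL ; Chen | 601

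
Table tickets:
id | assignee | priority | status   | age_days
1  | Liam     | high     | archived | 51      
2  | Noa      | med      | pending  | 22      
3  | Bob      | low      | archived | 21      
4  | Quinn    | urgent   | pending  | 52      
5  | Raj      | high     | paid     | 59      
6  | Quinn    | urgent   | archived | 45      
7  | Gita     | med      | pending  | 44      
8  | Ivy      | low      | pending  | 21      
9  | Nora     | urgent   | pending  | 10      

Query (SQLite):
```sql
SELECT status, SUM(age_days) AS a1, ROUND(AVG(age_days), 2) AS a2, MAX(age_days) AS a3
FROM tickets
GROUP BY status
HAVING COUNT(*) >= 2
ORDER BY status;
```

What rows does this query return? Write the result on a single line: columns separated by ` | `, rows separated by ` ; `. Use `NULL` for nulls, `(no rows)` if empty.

Group tickets by status.
Per group compute: SUM(age_days), ROUND(AVG(age_days), 2), MAX(age_days).
HAVING: drop groups with fewer than 2 rows.
  archived: ids {1, 3, 6} → SUM(age_days)=117, ROUND(AVG(age_days), 2)=39, MAX(age_days)=51
  paid: ids {5} → SUM(age_days)=59, ROUND(AVG(age_days), 2)=59, MAX(age_days)=59
  pending: ids {2, 4, 7, 8, 9} → SUM(age_days)=149, ROUND(AVG(age_days), 2)=29.8, MAX(age_days)=52

archived | 117 | 39 | 51 ; pending | 149 | 29.8 | 52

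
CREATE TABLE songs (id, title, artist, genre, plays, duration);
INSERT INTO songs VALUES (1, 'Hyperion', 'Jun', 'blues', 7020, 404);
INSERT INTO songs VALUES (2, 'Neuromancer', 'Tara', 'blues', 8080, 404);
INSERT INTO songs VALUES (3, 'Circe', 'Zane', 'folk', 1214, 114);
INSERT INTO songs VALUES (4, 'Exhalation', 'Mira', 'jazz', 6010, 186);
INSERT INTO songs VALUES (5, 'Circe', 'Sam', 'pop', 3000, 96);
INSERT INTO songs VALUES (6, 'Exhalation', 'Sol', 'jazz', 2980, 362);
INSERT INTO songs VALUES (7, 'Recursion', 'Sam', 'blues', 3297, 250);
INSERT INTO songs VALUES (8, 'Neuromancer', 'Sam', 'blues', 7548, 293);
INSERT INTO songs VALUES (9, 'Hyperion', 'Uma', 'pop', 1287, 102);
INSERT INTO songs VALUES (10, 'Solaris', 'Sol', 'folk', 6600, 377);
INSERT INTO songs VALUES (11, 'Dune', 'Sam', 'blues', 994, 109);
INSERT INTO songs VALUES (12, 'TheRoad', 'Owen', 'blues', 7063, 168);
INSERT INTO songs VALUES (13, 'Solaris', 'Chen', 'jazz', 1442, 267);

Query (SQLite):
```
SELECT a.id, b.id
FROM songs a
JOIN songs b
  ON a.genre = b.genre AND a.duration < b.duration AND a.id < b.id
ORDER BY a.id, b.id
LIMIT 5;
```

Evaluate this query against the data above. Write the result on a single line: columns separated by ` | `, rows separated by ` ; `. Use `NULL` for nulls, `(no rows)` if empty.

3 | 10 ; 4 | 6 ; 4 | 13 ; 5 | 9 ; 7 | 8

Pairs (a,b) with same genre, a.duration < b.duration, a.id < b.id.
genre groups: blues:{1,2,7,8,11,12} folk:{3,10} jazz:{4,6,13} pop:{5,9}
Ordered by (a.id, b.id); first 5.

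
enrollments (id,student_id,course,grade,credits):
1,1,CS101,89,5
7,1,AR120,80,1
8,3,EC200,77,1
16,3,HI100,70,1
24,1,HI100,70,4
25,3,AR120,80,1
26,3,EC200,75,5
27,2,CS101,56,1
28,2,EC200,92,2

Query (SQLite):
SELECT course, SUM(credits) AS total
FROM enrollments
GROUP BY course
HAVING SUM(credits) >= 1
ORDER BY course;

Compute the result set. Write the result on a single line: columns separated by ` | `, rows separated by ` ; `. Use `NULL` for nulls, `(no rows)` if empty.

AR120 | 2 ; CS101 | 6 ; EC200 | 8 ; HI100 | 5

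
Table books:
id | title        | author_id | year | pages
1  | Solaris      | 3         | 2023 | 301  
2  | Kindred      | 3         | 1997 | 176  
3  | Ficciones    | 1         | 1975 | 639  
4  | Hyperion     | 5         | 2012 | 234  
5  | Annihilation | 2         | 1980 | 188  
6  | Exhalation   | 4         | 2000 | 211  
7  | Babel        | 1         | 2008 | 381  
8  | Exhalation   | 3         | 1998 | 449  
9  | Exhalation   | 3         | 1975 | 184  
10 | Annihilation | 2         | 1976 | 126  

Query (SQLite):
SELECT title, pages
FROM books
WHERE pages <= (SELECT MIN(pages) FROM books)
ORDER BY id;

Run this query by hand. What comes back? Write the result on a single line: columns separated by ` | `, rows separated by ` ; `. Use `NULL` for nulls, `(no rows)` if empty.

Annihilation | 126

Scalar subquery: MIN(pages) over all books rows = 126.
Keep rows where pages <= that value.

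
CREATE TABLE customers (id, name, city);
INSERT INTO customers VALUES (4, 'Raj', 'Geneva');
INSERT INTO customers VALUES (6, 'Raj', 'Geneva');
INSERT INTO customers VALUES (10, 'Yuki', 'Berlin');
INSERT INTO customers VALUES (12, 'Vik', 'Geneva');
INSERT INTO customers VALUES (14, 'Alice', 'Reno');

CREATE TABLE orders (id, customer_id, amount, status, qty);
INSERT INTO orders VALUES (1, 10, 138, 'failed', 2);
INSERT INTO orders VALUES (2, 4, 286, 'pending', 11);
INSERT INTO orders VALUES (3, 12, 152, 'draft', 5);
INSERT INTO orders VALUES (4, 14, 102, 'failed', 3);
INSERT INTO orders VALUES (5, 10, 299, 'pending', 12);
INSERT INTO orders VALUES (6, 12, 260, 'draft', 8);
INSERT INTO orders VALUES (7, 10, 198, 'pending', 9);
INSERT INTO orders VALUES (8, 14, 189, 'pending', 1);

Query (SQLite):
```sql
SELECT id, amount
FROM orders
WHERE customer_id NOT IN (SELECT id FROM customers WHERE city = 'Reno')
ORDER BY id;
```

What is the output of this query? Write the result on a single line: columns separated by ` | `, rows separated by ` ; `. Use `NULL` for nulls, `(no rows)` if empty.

Inner query: customers.id where city = 'Reno'.
Outer: keep orders rows whose customer_id is not in that set.
Inner query → {14}

1 | 138 ; 2 | 286 ; 3 | 152 ; 5 | 299 ; 6 | 260 ; 7 | 198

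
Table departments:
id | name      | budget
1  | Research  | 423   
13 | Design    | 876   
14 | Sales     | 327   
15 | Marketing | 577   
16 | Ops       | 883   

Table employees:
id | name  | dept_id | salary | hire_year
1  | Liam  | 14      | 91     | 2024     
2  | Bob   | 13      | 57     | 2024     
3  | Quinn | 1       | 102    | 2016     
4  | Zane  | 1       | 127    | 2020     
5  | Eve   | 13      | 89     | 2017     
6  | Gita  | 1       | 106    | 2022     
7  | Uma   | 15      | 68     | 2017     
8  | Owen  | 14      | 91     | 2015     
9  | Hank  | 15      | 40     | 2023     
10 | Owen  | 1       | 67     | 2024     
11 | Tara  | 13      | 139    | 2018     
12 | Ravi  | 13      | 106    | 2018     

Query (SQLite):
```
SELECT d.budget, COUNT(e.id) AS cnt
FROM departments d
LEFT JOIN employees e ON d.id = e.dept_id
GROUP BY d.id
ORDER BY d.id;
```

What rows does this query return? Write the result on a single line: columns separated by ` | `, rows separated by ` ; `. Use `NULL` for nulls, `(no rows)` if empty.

LEFT JOIN keeps every departments row; unmatched ones get NULL for employees columns.
Group by departments.id and compute COUNT(e.id). COUNT(col) of an all-NULL group is 0.
  1: ids {3, 4, 6, 10} → COUNT(e.id)=4
  13: ids {2, 5, 11, 12} → COUNT(e.id)=4
  14: ids {1, 8} → COUNT(e.id)=2
  15: ids {7, 9} → COUNT(e.id)=2
  16: ids {—} → COUNT(e.id)=0

423 | 4 ; 876 | 4 ; 327 | 2 ; 577 | 2 ; 883 | 0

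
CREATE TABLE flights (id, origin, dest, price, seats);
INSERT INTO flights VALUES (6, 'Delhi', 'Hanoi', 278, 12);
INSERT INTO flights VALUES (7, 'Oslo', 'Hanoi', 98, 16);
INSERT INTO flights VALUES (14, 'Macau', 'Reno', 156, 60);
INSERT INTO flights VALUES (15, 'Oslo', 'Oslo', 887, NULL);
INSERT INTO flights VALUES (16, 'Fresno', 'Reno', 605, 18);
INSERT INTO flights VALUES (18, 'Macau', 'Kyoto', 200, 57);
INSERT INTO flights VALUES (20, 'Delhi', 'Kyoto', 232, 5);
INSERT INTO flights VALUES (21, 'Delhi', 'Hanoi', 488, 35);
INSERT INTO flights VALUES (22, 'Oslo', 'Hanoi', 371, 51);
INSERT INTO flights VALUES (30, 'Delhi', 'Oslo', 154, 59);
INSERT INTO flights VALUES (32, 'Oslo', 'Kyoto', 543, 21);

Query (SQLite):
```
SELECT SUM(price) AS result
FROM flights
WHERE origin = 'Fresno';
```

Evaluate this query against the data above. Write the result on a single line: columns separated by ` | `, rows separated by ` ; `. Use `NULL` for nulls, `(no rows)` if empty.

605

Rows where origin='Fresno' → price values: [605].
SUM of non-NULL values = 605.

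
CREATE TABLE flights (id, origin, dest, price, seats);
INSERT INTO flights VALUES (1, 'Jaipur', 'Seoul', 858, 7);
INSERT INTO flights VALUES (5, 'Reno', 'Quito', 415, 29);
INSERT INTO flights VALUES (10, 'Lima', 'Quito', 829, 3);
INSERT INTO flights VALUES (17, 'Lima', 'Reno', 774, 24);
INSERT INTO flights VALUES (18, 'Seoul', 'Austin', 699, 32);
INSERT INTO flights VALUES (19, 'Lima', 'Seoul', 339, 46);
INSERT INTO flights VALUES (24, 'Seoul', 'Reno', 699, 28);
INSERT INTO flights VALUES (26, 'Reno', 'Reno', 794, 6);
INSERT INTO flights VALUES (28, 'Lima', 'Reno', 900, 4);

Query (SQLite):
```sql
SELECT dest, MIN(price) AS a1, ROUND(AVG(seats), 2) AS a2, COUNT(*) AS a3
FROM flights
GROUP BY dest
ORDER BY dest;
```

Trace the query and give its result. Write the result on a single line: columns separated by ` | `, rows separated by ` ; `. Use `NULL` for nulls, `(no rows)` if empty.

Austin | 699 | 32 | 1 ; Quito | 415 | 16 | 2 ; Reno | 699 | 15.5 | 4 ; Seoul | 339 | 26.5 | 2

Group flights by dest.
Per group compute: MIN(price), ROUND(AVG(seats), 2), COUNT(*).
  Austin: ids {18} → MIN(price)=699, ROUND(AVG(seats), 2)=32, COUNT(*)=1
  Quito: ids {5, 10} → MIN(price)=415, ROUND(AVG(seats), 2)=16, COUNT(*)=2
  Reno: ids {17, 24, 26, 28} → MIN(price)=699, ROUND(AVG(seats), 2)=15.5, COUNT(*)=4
  Seoul: ids {1, 19} → MIN(price)=339, ROUND(AVG(seats), 2)=26.5, COUNT(*)=2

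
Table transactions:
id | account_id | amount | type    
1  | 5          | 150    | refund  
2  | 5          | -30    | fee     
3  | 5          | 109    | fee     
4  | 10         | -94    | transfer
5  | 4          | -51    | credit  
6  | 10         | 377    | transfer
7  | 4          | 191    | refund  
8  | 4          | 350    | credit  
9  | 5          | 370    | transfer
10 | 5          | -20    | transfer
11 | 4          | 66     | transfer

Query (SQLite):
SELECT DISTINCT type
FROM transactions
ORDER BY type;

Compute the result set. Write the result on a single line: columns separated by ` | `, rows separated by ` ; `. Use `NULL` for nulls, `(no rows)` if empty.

Collect distinct type values from transactions.

credit ; fee ; refund ; transfer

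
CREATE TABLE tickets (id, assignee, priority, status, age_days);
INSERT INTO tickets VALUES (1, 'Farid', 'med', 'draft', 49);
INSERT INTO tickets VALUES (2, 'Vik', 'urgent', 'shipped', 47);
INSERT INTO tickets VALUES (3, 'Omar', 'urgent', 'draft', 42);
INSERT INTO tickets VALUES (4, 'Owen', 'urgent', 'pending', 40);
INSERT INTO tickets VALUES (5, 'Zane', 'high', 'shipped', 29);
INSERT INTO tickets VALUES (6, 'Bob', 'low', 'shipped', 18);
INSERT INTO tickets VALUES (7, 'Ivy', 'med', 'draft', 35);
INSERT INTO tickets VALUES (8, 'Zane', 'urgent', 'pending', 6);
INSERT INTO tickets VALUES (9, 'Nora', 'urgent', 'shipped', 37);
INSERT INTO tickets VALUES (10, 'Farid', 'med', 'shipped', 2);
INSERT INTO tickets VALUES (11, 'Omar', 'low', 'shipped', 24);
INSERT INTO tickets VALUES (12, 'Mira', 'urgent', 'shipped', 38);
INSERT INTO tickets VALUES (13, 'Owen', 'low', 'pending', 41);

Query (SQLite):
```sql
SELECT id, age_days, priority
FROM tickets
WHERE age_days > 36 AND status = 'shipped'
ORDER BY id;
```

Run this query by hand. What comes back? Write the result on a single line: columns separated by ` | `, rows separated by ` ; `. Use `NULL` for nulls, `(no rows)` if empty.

age_days > 36: ids {1, 2, 3, 4, 9, 12, 13}
status = 'shipped': ids {2, 5, 6, 9, 10, 11, 12}
Combine with AND.

2 | 47 | urgent ; 9 | 37 | urgent ; 12 | 38 | urgent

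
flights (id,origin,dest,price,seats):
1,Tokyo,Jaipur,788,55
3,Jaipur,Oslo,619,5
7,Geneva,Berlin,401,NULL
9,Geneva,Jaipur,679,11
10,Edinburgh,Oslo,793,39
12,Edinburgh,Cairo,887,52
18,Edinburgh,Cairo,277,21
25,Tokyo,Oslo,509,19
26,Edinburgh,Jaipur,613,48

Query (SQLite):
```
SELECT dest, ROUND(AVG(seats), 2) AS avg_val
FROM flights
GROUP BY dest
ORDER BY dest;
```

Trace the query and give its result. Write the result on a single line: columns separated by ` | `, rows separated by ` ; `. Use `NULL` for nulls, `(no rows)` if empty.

Berlin | NULL ; Cairo | 36.5 ; Jaipur | 38 ; Oslo | 21

Partition flights by dest; compute ROUND(AVG(seats), 2) within each group.
  Berlin: ids {7} → ROUND(AVG(seats), 2)=NULL
  Cairo: ids {12, 18} → ROUND(AVG(seats), 2)=36.5
  Jaipur: ids {1, 9, 26} → ROUND(AVG(seats), 2)=38
  Oslo: ids {3, 10, 25} → ROUND(AVG(seats), 2)=21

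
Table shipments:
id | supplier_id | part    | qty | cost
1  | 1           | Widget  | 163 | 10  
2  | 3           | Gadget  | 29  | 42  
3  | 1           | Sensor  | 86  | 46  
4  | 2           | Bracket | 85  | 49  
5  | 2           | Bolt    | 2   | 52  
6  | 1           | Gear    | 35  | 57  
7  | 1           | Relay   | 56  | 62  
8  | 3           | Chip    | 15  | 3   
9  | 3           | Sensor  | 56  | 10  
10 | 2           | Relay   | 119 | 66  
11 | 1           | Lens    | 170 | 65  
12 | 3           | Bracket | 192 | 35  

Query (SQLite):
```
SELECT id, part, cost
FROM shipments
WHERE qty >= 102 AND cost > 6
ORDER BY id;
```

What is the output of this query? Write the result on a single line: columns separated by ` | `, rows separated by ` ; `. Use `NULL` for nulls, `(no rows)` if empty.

1 | Widget | 10 ; 10 | Relay | 66 ; 11 | Lens | 65 ; 12 | Bracket | 35

qty >= 102: ids {1, 10, 11, 12}
cost > 6: ids {1, 2, 3, 4, 5, 6, 7, 9, 10, 11, 12}
Combine with AND.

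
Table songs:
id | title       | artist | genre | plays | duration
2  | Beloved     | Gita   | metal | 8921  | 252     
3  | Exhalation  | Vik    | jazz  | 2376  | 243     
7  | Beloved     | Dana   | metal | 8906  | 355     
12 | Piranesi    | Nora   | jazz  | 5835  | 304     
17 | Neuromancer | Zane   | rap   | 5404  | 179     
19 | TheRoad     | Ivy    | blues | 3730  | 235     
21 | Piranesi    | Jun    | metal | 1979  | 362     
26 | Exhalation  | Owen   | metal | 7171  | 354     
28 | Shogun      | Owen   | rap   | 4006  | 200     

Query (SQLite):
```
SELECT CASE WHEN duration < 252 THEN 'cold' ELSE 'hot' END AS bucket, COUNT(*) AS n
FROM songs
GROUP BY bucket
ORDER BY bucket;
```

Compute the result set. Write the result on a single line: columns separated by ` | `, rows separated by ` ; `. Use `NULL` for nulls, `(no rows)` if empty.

Bucket rows by duration < 252 → 'cold' else 'hot'; count each bucket.

cold | 4 ; hot | 5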